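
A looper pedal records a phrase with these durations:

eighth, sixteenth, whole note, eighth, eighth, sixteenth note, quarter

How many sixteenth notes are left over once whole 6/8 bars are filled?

One bar of 6/8 = 12 sixteenth notes.
Working in sixteenth notes: eighth = 2; sixteenth = 1; whole note = 16; eighth = 2; eighth = 2; sixteenth note = 1; quarter = 4.
Total: 2 + 1 + 16 + 2 + 2 + 1 + 4 = 28.
28 ÷ 12 = 2 complete bars with 4 sixteenth notes remaining.

4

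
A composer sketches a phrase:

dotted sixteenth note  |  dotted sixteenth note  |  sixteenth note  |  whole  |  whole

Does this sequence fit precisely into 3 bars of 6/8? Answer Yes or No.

Yes

One bar of 6/8 = 24 thirty-second notes, so 3 bars = 72.
Working in thirty-second notes: dotted sixteenth note = 3; dotted sixteenth note = 3; sixteenth note = 2; whole = 32; whole = 32.
Adding: 3 + 3 + 2 + 32 + 32 = 72.
72 equals 72, so the answer is Yes.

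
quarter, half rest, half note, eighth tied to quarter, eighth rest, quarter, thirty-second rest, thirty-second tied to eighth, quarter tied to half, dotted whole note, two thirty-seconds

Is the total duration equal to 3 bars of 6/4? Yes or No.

Yes

One bar of 6/4 = 48 thirty-second notes, so 3 bars = 144.
In thirty-second notes: quarter = 8; half rest = 16; half note = 16; eighth tied to quarter (eighth + quarter) = 12; eighth rest = 4; quarter = 8; thirty-second rest = 1; thirty-second tied to eighth (thirty-second + eighth) = 5; quarter tied to half (quarter + half) = 24; dotted whole note = 48; thirty-second = 1; thirty-second = 1.
Sum: 8 + 16 + 16 + 12 + 4 + 8 + 1 + 5 + 24 + 48 + 1 + 1 = 144.
144 equals 144, so the answer is Yes.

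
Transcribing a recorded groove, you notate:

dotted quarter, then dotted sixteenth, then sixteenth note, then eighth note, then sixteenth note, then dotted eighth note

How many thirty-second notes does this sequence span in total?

29

Working in thirty-second notes: dotted quarter = 12; dotted sixteenth = 3; sixteenth note = 2; eighth note = 4; sixteenth note = 2; dotted eighth note = 6.
Total: 12 + 3 + 2 + 4 + 2 + 6 = 29 thirty-second notes.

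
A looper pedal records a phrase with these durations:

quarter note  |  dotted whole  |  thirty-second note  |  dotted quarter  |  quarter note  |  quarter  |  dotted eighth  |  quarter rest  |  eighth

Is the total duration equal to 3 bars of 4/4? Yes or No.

No

One bar of 4/4 = 32 thirty-second notes, so 3 bars = 96.
Working in thirty-second notes: quarter note = 8; dotted whole = 48; thirty-second note = 1; dotted quarter = 12; quarter note = 8; quarter = 8; dotted eighth = 6; quarter rest = 8; eighth = 4.
Altogether 8 + 48 + 1 + 12 + 8 + 8 + 6 + 8 + 4 = 103.
103 exceeds 96, so the answer is No.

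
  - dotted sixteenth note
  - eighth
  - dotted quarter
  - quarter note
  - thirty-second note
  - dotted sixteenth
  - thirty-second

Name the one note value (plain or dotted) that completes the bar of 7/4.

dotted half note

The bar of 7/4 = 56 thirty-second notes.
Express everything in thirty-second notes: dotted sixteenth note = 3; eighth = 4; dotted quarter = 12; quarter note = 8; thirty-second note = 1; dotted sixteenth = 3; thirty-second = 1.
Adding: 3 + 4 + 12 + 8 + 1 + 3 + 1 = 32.
Remaining: 56 − 32 = 24 thirty-second notes, which is a dotted half note.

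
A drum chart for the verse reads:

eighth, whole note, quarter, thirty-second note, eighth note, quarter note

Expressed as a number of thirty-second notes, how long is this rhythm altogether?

Convert each value to thirty-second notes: eighth = 4; whole note = 32; quarter = 8; thirty-second note = 1; eighth note = 4; quarter note = 8.
Adding: 4 + 32 + 8 + 1 + 4 + 8 = 57 thirty-second notes.

57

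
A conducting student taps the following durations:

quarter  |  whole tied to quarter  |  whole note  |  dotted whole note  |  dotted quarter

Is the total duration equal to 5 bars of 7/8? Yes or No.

One bar of 7/8 = 7 eighth notes, so 5 bars = 35.
In eighth notes: quarter = 2; whole tied to quarter (whole + quarter) = 10; whole note = 8; dotted whole note = 12; dotted quarter = 3.
Adding: 2 + 10 + 8 + 12 + 3 = 35.
35 equals 35, so the answer is Yes.

Yes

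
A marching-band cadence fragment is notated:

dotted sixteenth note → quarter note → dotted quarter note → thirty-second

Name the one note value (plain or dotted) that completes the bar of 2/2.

quarter note

The bar of 2/2 = 32 thirty-second notes.
In thirty-second notes: dotted sixteenth note = 3; quarter note = 8; dotted quarter note = 12; thirty-second = 1.
Sum: 3 + 8 + 12 + 1 = 24.
Remaining: 32 − 24 = 8 thirty-second notes, which is a quarter note.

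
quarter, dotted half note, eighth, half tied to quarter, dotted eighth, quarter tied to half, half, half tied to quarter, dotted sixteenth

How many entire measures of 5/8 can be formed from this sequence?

6

One bar of 5/8 = 20 thirty-second notes.
Convert each value to thirty-second notes: quarter = 8; dotted half note = 24; eighth = 4; half tied to quarter (half + quarter) = 24; dotted eighth = 6; quarter tied to half (quarter + half) = 24; half = 16; half tied to quarter (half + quarter) = 24; dotted sixteenth = 3.
Altogether 8 + 24 + 4 + 24 + 6 + 24 + 16 + 24 + 3 = 133.
133 ÷ 20 = 6 complete bars with 13 left over.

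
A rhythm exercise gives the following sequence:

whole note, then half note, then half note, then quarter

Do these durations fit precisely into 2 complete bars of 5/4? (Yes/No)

No

One bar of 5/4 = 5 quarter notes, so 2 bars = 10.
Each duration in quarter notes: whole note = 4; half note = 2; half note = 2; quarter = 1.
Total: 4 + 2 + 2 + 1 = 9.
9 falls short of 10, so the answer is No.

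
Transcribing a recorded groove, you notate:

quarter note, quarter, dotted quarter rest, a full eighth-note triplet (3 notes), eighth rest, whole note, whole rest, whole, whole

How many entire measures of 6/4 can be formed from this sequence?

One bar of 6/4 = 12 eighth notes.
Each duration in eighth notes: quarter note = 2; quarter = 2; dotted quarter rest = 3; a full eighth-note triplet (3 notes) (three triplet eighths span one quarter) = 2; eighth rest = 1; whole note = 8; whole rest = 8; whole = 8; whole = 8.
Sum: 2 + 2 + 3 + 2 + 1 + 8 + 8 + 8 + 8 = 42.
42 ÷ 12 = 3 complete bars with 6 left over.

3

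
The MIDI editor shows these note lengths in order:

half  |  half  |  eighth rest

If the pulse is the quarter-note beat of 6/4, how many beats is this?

4.5

One quarter-note beat = 2 eighth notes.
In eighth notes: half = 4; half = 4; eighth rest = 1.
Sum: 4 + 4 + 1 = 9.
9 ÷ 2 = 4.5 beats.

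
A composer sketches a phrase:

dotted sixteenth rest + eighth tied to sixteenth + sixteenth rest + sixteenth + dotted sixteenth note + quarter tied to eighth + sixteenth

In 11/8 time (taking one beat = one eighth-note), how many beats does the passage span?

One eighth-note beat = 4 thirty-second notes.
Each duration in thirty-second notes: dotted sixteenth rest = 3; eighth tied to sixteenth (eighth + sixteenth) = 6; sixteenth rest = 2; sixteenth = 2; dotted sixteenth note = 3; quarter tied to eighth (quarter + eighth) = 12; sixteenth = 2.
Altogether 3 + 6 + 2 + 2 + 3 + 12 + 2 = 30.
30 ÷ 4 = 7.5 beats.

7.5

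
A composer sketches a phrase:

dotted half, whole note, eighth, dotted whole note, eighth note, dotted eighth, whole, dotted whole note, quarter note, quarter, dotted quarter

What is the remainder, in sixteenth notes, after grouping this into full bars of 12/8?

One bar of 12/8 = 24 sixteenth notes.
Express everything in sixteenth notes: dotted half = 12; whole note = 16; eighth = 2; dotted whole note = 24; eighth note = 2; dotted eighth = 3; whole = 16; dotted whole note = 24; quarter note = 4; quarter = 4; dotted quarter = 6.
Sum: 12 + 16 + 2 + 24 + 2 + 3 + 16 + 24 + 4 + 4 + 6 = 113.
113 ÷ 24 = 4 complete bars with 17 sixteenth notes remaining.

17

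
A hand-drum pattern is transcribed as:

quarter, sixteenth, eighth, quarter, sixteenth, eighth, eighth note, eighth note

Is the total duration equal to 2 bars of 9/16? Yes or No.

Yes

One bar of 9/16 = 9 sixteenth notes, so 2 bars = 18.
Convert each value to sixteenth notes: quarter = 4; sixteenth = 1; eighth = 2; quarter = 4; sixteenth = 1; eighth = 2; eighth note = 2; eighth note = 2.
Altogether 4 + 1 + 2 + 4 + 1 + 2 + 2 + 2 = 18.
18 equals 18, so the answer is Yes.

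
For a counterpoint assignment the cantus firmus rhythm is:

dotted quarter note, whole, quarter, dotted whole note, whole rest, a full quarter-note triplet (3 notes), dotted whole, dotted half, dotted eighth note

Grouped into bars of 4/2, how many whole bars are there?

One bar of 4/2 = 32 sixteenth notes.
Each duration in sixteenth notes: dotted quarter note = 6; whole = 16; quarter = 4; dotted whole note = 24; whole rest = 16; a full quarter-note triplet (3 notes) (three triplet quarters span one half) = 8; dotted whole = 24; dotted half = 12; dotted eighth note = 3.
Sum: 6 + 16 + 4 + 24 + 16 + 8 + 24 + 12 + 3 = 113.
113 ÷ 32 = 3 complete bars with 17 left over.

3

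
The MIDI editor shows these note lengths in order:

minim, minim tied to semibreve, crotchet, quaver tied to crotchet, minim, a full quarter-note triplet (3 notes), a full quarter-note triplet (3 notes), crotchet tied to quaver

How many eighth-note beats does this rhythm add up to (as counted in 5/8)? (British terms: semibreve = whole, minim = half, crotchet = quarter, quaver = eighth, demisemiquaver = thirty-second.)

36

One eighth-note beat = 2 sixteenth notes.
Working in sixteenth notes: minim = 8; minim tied to semibreve (minim + semibreve) = 24; crotchet = 4; quaver tied to crotchet (quaver + crotchet) = 6; minim = 8; a full quarter-note triplet (3 notes) (three triplet quarters span one half) = 8; a full quarter-note triplet (3 notes) (three triplet quarters span one half) = 8; crotchet tied to quaver (crotchet + quaver) = 6.
Altogether 8 + 24 + 4 + 6 + 8 + 8 + 8 + 6 = 72.
72 ÷ 2 = 36 beats.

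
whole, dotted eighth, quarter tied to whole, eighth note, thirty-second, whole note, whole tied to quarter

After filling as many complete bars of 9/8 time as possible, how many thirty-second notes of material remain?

11

One bar of 9/8 = 36 thirty-second notes.
Convert each value to thirty-second notes: whole = 32; dotted eighth = 6; quarter tied to whole (quarter + whole) = 40; eighth note = 4; thirty-second = 1; whole note = 32; whole tied to quarter (whole + quarter) = 40.
Adding: 32 + 6 + 40 + 4 + 1 + 32 + 40 = 155.
155 ÷ 36 = 4 complete bars with 11 thirty-second notes remaining.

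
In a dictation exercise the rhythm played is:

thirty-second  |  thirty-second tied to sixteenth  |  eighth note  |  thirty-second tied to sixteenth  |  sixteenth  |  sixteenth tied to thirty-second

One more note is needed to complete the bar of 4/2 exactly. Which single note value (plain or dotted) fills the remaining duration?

The bar of 4/2 = 64 thirty-second notes.
Convert each value to thirty-second notes: thirty-second = 1; thirty-second tied to sixteenth (thirty-second + sixteenth) = 3; eighth note = 4; thirty-second tied to sixteenth (thirty-second + sixteenth) = 3; sixteenth = 2; sixteenth tied to thirty-second (sixteenth + thirty-second) = 3.
Altogether 1 + 3 + 4 + 3 + 2 + 3 = 16.
Remaining: 64 − 16 = 48 thirty-second notes, which is a dotted whole note.

dotted whole note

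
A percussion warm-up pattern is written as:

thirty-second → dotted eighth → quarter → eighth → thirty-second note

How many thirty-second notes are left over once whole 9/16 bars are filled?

One bar of 9/16 = 18 thirty-second notes.
Convert each value to thirty-second notes: thirty-second = 1; dotted eighth = 6; quarter = 8; eighth = 4; thirty-second note = 1.
Total: 1 + 6 + 8 + 4 + 1 = 20.
20 ÷ 18 = 1 complete bar with 2 thirty-second notes remaining.

2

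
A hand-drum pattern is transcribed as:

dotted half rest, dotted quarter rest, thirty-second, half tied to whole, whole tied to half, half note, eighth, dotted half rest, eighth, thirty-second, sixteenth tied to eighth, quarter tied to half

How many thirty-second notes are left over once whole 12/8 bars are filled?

One bar of 12/8 = 48 thirty-second notes.
Express everything in thirty-second notes: dotted half rest = 24; dotted quarter rest = 12; thirty-second = 1; half tied to whole (half + whole) = 48; whole tied to half (whole + half) = 48; half note = 16; eighth = 4; dotted half rest = 24; eighth = 4; thirty-second = 1; sixteenth tied to eighth (sixteenth + eighth) = 6; quarter tied to half (quarter + half) = 24.
Sum: 24 + 12 + 1 + 48 + 48 + 16 + 4 + 24 + 4 + 1 + 6 + 24 = 212.
212 ÷ 48 = 4 complete bars with 20 thirty-second notes remaining.

20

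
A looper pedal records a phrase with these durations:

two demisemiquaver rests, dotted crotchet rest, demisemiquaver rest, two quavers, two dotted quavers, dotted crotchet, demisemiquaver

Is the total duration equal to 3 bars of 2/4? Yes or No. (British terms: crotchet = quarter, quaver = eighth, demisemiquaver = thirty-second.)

Yes

One bar of 2/4 = 16 thirty-second notes, so 3 bars = 48.
Working in thirty-second notes: demisemiquaver rest = 1; demisemiquaver rest = 1; dotted crotchet rest = 12; demisemiquaver rest = 1; quaver = 4; quaver = 4; dotted quaver = 6; dotted quaver = 6; dotted crotchet = 12; demisemiquaver = 1.
Altogether 1 + 1 + 12 + 1 + 4 + 4 + 6 + 6 + 12 + 1 = 48.
48 equals 48, so the answer is Yes.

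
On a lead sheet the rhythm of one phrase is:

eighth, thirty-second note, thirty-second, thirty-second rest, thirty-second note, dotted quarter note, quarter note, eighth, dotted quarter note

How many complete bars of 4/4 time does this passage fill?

One bar of 4/4 = 32 thirty-second notes.
In thirty-second notes: eighth = 4; thirty-second note = 1; thirty-second = 1; thirty-second rest = 1; thirty-second note = 1; dotted quarter note = 12; quarter note = 8; eighth = 4; dotted quarter note = 12.
Total: 4 + 1 + 1 + 1 + 1 + 12 + 8 + 4 + 12 = 44.
44 ÷ 32 = 1 complete bar with 12 left over.

1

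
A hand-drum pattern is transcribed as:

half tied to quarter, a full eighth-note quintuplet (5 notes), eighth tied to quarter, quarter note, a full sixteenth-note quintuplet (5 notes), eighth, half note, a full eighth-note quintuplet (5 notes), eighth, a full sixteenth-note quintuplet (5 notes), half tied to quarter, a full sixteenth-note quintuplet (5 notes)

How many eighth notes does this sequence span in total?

37

In eighth notes: half tied to quarter (half + quarter) = 6; a full eighth-note quintuplet (5 notes) (five quintuplet eighths span one half) = 4; eighth tied to quarter (eighth + quarter) = 3; quarter note = 2; a full sixteenth-note quintuplet (5 notes) (five quintuplet sixteenths span one quarter) = 2; eighth = 1; half note = 4; a full eighth-note quintuplet (5 notes) (five quintuplet eighths span one half) = 4; eighth = 1; a full sixteenth-note quintuplet (5 notes) (five quintuplet sixteenths span one quarter) = 2; half tied to quarter (half + quarter) = 6; a full sixteenth-note quintuplet (5 notes) (five quintuplet sixteenths span one quarter) = 2.
Sum: 6 + 4 + 3 + 2 + 2 + 1 + 4 + 4 + 1 + 2 + 6 + 2 = 37 eighth notes.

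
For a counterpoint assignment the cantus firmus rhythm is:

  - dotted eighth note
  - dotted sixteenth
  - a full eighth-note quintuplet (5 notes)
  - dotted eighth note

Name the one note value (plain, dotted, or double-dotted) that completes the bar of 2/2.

thirty-second note

The bar of 2/2 = 32 thirty-second notes.
Working in thirty-second notes: dotted eighth note = 6; dotted sixteenth = 3; a full eighth-note quintuplet (5 notes) (five quintuplet eighths span one half) = 16; dotted eighth note = 6.
Sum: 6 + 3 + 16 + 6 = 31.
Remaining: 32 − 31 = 1 thirty-second note, which is a thirty-second note.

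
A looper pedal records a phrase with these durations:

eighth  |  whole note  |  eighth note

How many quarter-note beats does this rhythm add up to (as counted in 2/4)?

5

One quarter-note beat = 2 eighth notes.
Convert each value to eighth notes: eighth = 1; whole note = 8; eighth note = 1.
Adding: 1 + 8 + 1 = 10.
10 ÷ 2 = 5 beats.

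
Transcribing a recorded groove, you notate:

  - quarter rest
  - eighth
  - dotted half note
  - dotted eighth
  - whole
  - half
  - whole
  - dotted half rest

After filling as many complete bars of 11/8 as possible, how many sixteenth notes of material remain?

One bar of 11/8 = 22 sixteenth notes.
Each duration in sixteenth notes: quarter rest = 4; eighth = 2; dotted half note = 12; dotted eighth = 3; whole = 16; half = 8; whole = 16; dotted half rest = 12.
Altogether 4 + 2 + 12 + 3 + 16 + 8 + 16 + 12 = 73.
73 ÷ 22 = 3 complete bars with 7 sixteenth notes remaining.

7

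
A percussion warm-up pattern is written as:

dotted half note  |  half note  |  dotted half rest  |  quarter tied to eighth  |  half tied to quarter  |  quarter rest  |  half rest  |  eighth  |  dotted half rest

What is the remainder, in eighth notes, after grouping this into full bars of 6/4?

One bar of 6/4 = 12 eighth notes.
Express everything in eighth notes: dotted half note = 6; half note = 4; dotted half rest = 6; quarter tied to eighth (quarter + eighth) = 3; half tied to quarter (half + quarter) = 6; quarter rest = 2; half rest = 4; eighth = 1; dotted half rest = 6.
Adding: 6 + 4 + 6 + 3 + 6 + 2 + 4 + 1 + 6 = 38.
38 ÷ 12 = 3 complete bars with 2 eighth notes remaining.

2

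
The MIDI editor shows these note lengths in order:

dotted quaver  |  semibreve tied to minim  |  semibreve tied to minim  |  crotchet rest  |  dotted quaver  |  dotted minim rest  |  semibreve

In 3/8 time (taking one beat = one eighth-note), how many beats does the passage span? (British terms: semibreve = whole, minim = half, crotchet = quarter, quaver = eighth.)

One eighth-note beat = 2 sixteenth notes.
Express everything in sixteenth notes: dotted quaver = 3; semibreve tied to minim (semibreve + minim) = 24; semibreve tied to minim (semibreve + minim) = 24; crotchet rest = 4; dotted quaver = 3; dotted minim rest = 12; semibreve = 16.
Sum: 3 + 24 + 24 + 4 + 3 + 12 + 16 = 86.
86 ÷ 2 = 43 beats.

43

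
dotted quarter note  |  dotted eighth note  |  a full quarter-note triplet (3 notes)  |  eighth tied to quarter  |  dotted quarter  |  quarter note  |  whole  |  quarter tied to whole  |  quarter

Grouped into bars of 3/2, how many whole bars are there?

One bar of 3/2 = 24 sixteenth notes.
Convert each value to sixteenth notes: dotted quarter note = 6; dotted eighth note = 3; a full quarter-note triplet (3 notes) (three triplet quarters span one half) = 8; eighth tied to quarter (eighth + quarter) = 6; dotted quarter = 6; quarter note = 4; whole = 16; quarter tied to whole (quarter + whole) = 20; quarter = 4.
Total: 6 + 3 + 8 + 6 + 6 + 4 + 16 + 20 + 4 = 73.
73 ÷ 24 = 3 complete bars with 1 left over.

3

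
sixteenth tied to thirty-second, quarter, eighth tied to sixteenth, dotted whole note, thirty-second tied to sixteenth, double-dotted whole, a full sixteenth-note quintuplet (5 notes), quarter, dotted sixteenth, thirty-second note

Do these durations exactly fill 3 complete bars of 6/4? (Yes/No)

One bar of 6/4 = 48 thirty-second notes, so 3 bars = 144.
Working in thirty-second notes: sixteenth tied to thirty-second (sixteenth + thirty-second) = 3; quarter = 8; eighth tied to sixteenth (eighth + sixteenth) = 6; dotted whole note = 48; thirty-second tied to sixteenth (thirty-second + sixteenth) = 3; double-dotted whole = 56; a full sixteenth-note quintuplet (5 notes) (five quintuplet sixteenths span one quarter) = 8; quarter = 8; dotted sixteenth = 3; thirty-second note = 1.
Adding: 3 + 8 + 6 + 48 + 3 + 56 + 8 + 8 + 3 + 1 = 144.
144 equals 144, so the answer is Yes.

Yes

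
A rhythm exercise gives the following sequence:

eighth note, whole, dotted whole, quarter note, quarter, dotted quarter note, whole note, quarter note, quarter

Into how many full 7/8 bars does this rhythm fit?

One bar of 7/8 = 7 eighth notes.
Working in eighth notes: eighth note = 1; whole = 8; dotted whole = 12; quarter note = 2; quarter = 2; dotted quarter note = 3; whole note = 8; quarter note = 2; quarter = 2.
Sum: 1 + 8 + 12 + 2 + 2 + 3 + 8 + 2 + 2 = 40.
40 ÷ 7 = 5 complete bars with 5 left over.

5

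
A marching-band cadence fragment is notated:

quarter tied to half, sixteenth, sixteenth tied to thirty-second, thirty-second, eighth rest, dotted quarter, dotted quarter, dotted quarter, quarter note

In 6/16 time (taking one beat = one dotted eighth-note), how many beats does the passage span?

One dotted eighth-note beat = 6 thirty-second notes.
Convert each value to thirty-second notes: quarter tied to half (quarter + half) = 24; sixteenth = 2; sixteenth tied to thirty-second (sixteenth + thirty-second) = 3; thirty-second = 1; eighth rest = 4; dotted quarter = 12; dotted quarter = 12; dotted quarter = 12; quarter note = 8.
Adding: 24 + 2 + 3 + 1 + 4 + 12 + 12 + 12 + 8 = 78.
78 ÷ 6 = 13 beats.

13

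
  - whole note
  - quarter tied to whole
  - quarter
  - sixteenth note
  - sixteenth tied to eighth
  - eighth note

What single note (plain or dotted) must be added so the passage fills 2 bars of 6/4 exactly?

eighth note

2 bars of 6/4 = 48 sixteenth notes.
Convert each value to sixteenth notes: whole note = 16; quarter tied to whole (quarter + whole) = 20; quarter = 4; sixteenth note = 1; sixteenth tied to eighth (sixteenth + eighth) = 3; eighth note = 2.
Adding: 16 + 20 + 4 + 1 + 3 + 2 = 46.
Remaining: 48 − 46 = 2 sixteenth notes, which is a eighth note.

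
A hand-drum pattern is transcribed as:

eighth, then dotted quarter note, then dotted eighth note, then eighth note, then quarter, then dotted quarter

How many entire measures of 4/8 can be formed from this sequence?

2

One bar of 4/8 = 8 sixteenth notes.
Convert each value to sixteenth notes: eighth = 2; dotted quarter note = 6; dotted eighth note = 3; eighth note = 2; quarter = 4; dotted quarter = 6.
Total: 2 + 6 + 3 + 2 + 4 + 6 = 23.
23 ÷ 8 = 2 complete bars with 7 left over.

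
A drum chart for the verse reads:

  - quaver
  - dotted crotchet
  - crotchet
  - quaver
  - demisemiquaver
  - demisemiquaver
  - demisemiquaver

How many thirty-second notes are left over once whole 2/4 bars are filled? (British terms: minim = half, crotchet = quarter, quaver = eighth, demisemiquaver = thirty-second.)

15

One bar of 2/4 = 16 thirty-second notes.
In thirty-second notes: quaver = 4; dotted crotchet = 12; crotchet = 8; quaver = 4; demisemiquaver = 1; demisemiquaver = 1; demisemiquaver = 1.
Total: 4 + 12 + 8 + 4 + 1 + 1 + 1 = 31.
31 ÷ 16 = 1 complete bar with 15 thirty-second notes remaining.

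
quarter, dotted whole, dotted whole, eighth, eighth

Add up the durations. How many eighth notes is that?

In eighth notes: quarter = 2; dotted whole = 12; dotted whole = 12; eighth = 1; eighth = 1.
Sum: 2 + 12 + 12 + 1 + 1 = 28 eighth notes.

28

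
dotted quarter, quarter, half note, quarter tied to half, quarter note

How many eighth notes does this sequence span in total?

Working in eighth notes: dotted quarter = 3; quarter = 2; half note = 4; quarter tied to half (quarter + half) = 6; quarter note = 2.
Sum: 3 + 2 + 4 + 6 + 2 = 17 eighth notes.

17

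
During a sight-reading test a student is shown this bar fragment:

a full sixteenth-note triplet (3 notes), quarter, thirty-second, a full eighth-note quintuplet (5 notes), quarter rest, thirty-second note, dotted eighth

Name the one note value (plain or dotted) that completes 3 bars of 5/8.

half note

3 bars of 5/8 = 60 thirty-second notes.
Working in thirty-second notes: a full sixteenth-note triplet (3 notes) (three triplet sixteenths span one eighth) = 4; quarter = 8; thirty-second = 1; a full eighth-note quintuplet (5 notes) (five quintuplet eighths span one half) = 16; quarter rest = 8; thirty-second note = 1; dotted eighth = 6.
Sum: 4 + 8 + 1 + 16 + 8 + 1 + 6 = 44.
Remaining: 60 − 44 = 16 thirty-second notes, which is a half note.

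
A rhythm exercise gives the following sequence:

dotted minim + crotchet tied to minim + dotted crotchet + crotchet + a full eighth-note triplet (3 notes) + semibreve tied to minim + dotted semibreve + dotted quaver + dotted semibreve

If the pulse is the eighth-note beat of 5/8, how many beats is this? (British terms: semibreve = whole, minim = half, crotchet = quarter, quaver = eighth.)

56.5

One eighth-note beat = 2 sixteenth notes.
Working in sixteenth notes: dotted minim = 12; crotchet tied to minim (crotchet + minim) = 12; dotted crotchet = 6; crotchet = 4; a full eighth-note triplet (3 notes) (three triplet eighths span one quarter) = 4; semibreve tied to minim (semibreve + minim) = 24; dotted semibreve = 24; dotted quaver = 3; dotted semibreve = 24.
Adding: 12 + 12 + 6 + 4 + 4 + 24 + 24 + 3 + 24 = 113.
113 ÷ 2 = 56.5 beats.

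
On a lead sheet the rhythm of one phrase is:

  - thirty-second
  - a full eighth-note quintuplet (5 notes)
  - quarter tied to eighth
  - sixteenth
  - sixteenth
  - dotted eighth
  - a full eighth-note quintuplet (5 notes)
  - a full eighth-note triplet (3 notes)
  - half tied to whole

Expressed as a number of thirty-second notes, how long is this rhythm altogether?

111

In thirty-second notes: thirty-second = 1; a full eighth-note quintuplet (5 notes) (five quintuplet eighths span one half) = 16; quarter tied to eighth (quarter + eighth) = 12; sixteenth = 2; sixteenth = 2; dotted eighth = 6; a full eighth-note quintuplet (5 notes) (five quintuplet eighths span one half) = 16; a full eighth-note triplet (3 notes) (three triplet eighths span one quarter) = 8; half tied to whole (half + whole) = 48.
Adding: 1 + 16 + 12 + 2 + 2 + 6 + 16 + 8 + 48 = 111 thirty-second notes.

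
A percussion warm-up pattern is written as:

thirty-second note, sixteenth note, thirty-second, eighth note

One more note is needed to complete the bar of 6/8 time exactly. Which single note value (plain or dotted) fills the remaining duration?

The bar of 6/8 = 24 thirty-second notes.
Working in thirty-second notes: thirty-second note = 1; sixteenth note = 2; thirty-second = 1; eighth note = 4.
Adding: 1 + 2 + 1 + 4 = 8.
Remaining: 24 − 8 = 16 thirty-second notes, which is a half note.

half note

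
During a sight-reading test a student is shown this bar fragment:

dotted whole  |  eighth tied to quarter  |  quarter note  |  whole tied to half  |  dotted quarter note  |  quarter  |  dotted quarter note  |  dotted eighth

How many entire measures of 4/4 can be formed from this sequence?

One bar of 4/4 = 16 sixteenth notes.
Express everything in sixteenth notes: dotted whole = 24; eighth tied to quarter (eighth + quarter) = 6; quarter note = 4; whole tied to half (whole + half) = 24; dotted quarter note = 6; quarter = 4; dotted quarter note = 6; dotted eighth = 3.
Altogether 24 + 6 + 4 + 24 + 6 + 4 + 6 + 3 = 77.
77 ÷ 16 = 4 complete bars with 13 left over.

4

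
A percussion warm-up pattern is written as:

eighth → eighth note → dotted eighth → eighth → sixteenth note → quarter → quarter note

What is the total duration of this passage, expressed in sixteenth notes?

18

Each duration in sixteenth notes: eighth = 2; eighth note = 2; dotted eighth = 3; eighth = 2; sixteenth note = 1; quarter = 4; quarter note = 4.
Total: 2 + 2 + 3 + 2 + 1 + 4 + 4 = 18 sixteenth notes.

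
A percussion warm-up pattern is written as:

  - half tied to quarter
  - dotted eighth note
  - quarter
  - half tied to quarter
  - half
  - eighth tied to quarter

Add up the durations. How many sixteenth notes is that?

45

Working in sixteenth notes: half tied to quarter (half + quarter) = 12; dotted eighth note = 3; quarter = 4; half tied to quarter (half + quarter) = 12; half = 8; eighth tied to quarter (eighth + quarter) = 6.
Sum: 12 + 3 + 4 + 12 + 8 + 6 = 45 sixteenth notes.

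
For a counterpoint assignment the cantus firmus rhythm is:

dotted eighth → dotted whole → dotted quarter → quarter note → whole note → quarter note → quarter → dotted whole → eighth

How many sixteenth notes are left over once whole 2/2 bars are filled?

7

One bar of 2/2 = 16 sixteenth notes.
Working in sixteenth notes: dotted eighth = 3; dotted whole = 24; dotted quarter = 6; quarter note = 4; whole note = 16; quarter note = 4; quarter = 4; dotted whole = 24; eighth = 2.
Total: 3 + 24 + 6 + 4 + 16 + 4 + 4 + 24 + 2 = 87.
87 ÷ 16 = 5 complete bars with 7 sixteenth notes remaining.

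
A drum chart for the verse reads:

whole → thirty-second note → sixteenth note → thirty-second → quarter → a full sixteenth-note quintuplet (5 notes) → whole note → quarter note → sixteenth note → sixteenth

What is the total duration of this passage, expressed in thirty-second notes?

96

In thirty-second notes: whole = 32; thirty-second note = 1; sixteenth note = 2; thirty-second = 1; quarter = 8; a full sixteenth-note quintuplet (5 notes) (five quintuplet sixteenths span one quarter) = 8; whole note = 32; quarter note = 8; sixteenth note = 2; sixteenth = 2.
Total: 32 + 1 + 2 + 1 + 8 + 8 + 32 + 8 + 2 + 2 = 96 thirty-second notes.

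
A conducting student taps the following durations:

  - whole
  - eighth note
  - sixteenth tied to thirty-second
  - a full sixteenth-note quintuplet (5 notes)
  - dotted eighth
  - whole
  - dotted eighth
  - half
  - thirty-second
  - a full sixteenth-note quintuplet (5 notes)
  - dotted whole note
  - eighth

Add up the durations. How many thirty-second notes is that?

Convert each value to thirty-second notes: whole = 32; eighth note = 4; sixteenth tied to thirty-second (sixteenth + thirty-second) = 3; a full sixteenth-note quintuplet (5 notes) (five quintuplet sixteenths span one quarter) = 8; dotted eighth = 6; whole = 32; dotted eighth = 6; half = 16; thirty-second = 1; a full sixteenth-note quintuplet (5 notes) (five quintuplet sixteenths span one quarter) = 8; dotted whole note = 48; eighth = 4.
Sum: 32 + 4 + 3 + 8 + 6 + 32 + 6 + 16 + 1 + 8 + 48 + 4 = 168 thirty-second notes.

168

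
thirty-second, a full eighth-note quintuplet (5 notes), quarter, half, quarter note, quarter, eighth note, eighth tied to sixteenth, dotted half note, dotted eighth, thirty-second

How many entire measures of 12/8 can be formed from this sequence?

One bar of 12/8 = 48 thirty-second notes.
Express everything in thirty-second notes: thirty-second = 1; a full eighth-note quintuplet (5 notes) (five quintuplet eighths span one half) = 16; quarter = 8; half = 16; quarter note = 8; quarter = 8; eighth note = 4; eighth tied to sixteenth (eighth + sixteenth) = 6; dotted half note = 24; dotted eighth = 6; thirty-second = 1.
Total: 1 + 16 + 8 + 16 + 8 + 8 + 4 + 6 + 24 + 6 + 1 = 98.
98 ÷ 48 = 2 complete bars with 2 left over.

2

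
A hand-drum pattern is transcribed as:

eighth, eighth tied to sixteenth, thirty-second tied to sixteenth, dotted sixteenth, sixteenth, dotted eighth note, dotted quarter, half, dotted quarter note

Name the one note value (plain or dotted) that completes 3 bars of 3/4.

quarter note

3 bars of 3/4 = 72 thirty-second notes.
In thirty-second notes: eighth = 4; eighth tied to sixteenth (eighth + sixteenth) = 6; thirty-second tied to sixteenth (thirty-second + sixteenth) = 3; dotted sixteenth = 3; sixteenth = 2; dotted eighth note = 6; dotted quarter = 12; half = 16; dotted quarter note = 12.
Altogether 4 + 6 + 3 + 3 + 2 + 6 + 12 + 16 + 12 = 64.
Remaining: 72 − 64 = 8 thirty-second notes, which is a quarter note.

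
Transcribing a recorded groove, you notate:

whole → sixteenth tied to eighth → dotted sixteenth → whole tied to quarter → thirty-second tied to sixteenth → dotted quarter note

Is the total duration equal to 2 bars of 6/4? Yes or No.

One bar of 6/4 = 48 thirty-second notes, so 2 bars = 96.
Convert each value to thirty-second notes: whole = 32; sixteenth tied to eighth (sixteenth + eighth) = 6; dotted sixteenth = 3; whole tied to quarter (whole + quarter) = 40; thirty-second tied to sixteenth (thirty-second + sixteenth) = 3; dotted quarter note = 12.
Altogether 32 + 6 + 3 + 40 + 3 + 12 = 96.
96 equals 96, so the answer is Yes.

Yes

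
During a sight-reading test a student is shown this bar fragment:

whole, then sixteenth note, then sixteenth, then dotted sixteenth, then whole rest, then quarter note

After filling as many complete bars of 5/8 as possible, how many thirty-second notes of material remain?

One bar of 5/8 = 20 thirty-second notes.
Each duration in thirty-second notes: whole = 32; sixteenth note = 2; sixteenth = 2; dotted sixteenth = 3; whole rest = 32; quarter note = 8.
Adding: 32 + 2 + 2 + 3 + 32 + 8 = 79.
79 ÷ 20 = 3 complete bars with 19 thirty-second notes remaining.

19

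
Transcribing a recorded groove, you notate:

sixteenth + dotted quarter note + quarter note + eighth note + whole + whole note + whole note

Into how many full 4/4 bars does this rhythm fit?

One bar of 4/4 = 16 sixteenth notes.
Each duration in sixteenth notes: sixteenth = 1; dotted quarter note = 6; quarter note = 4; eighth note = 2; whole = 16; whole note = 16; whole note = 16.
Sum: 1 + 6 + 4 + 2 + 16 + 16 + 16 = 61.
61 ÷ 16 = 3 complete bars with 13 left over.

3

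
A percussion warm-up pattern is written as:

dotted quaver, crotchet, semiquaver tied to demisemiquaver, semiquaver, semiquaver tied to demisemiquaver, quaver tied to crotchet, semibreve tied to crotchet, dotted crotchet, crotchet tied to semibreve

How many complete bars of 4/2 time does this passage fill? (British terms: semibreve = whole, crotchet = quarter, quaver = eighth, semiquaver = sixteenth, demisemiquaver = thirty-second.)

1

One bar of 4/2 = 64 thirty-second notes.
Each duration in thirty-second notes: dotted quaver = 6; crotchet = 8; semiquaver tied to demisemiquaver (semiquaver + demisemiquaver) = 3; semiquaver = 2; semiquaver tied to demisemiquaver (semiquaver + demisemiquaver) = 3; quaver tied to crotchet (quaver + crotchet) = 12; semibreve tied to crotchet (semibreve + crotchet) = 40; dotted crotchet = 12; crotchet tied to semibreve (crotchet + semibreve) = 40.
Altogether 6 + 8 + 3 + 2 + 3 + 12 + 40 + 12 + 40 = 126.
126 ÷ 64 = 1 complete bar with 62 left over.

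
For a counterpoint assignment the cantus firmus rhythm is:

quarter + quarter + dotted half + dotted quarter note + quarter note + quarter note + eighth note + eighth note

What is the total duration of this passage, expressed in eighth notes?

19

Each duration in eighth notes: quarter = 2; quarter = 2; dotted half = 6; dotted quarter note = 3; quarter note = 2; quarter note = 2; eighth note = 1; eighth note = 1.
Adding: 2 + 2 + 6 + 3 + 2 + 2 + 1 + 1 = 19 eighth notes.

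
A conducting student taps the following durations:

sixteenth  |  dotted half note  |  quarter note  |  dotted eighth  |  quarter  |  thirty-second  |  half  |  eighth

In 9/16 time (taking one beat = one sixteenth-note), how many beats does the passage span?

34.5

One sixteenth-note beat = 2 thirty-second notes.
Each duration in thirty-second notes: sixteenth = 2; dotted half note = 24; quarter note = 8; dotted eighth = 6; quarter = 8; thirty-second = 1; half = 16; eighth = 4.
Adding: 2 + 24 + 8 + 6 + 8 + 1 + 16 + 4 = 69.
69 ÷ 2 = 34.5 beats.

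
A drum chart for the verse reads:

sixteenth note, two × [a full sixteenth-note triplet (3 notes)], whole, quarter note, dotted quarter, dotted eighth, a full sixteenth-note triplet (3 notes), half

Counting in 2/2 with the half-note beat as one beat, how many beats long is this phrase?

5.5

One half-note beat = 8 sixteenth notes.
In sixteenth notes: sixteenth note = 1; a full sixteenth-note triplet (3 notes) (three triplet sixteenths span one eighth) = 2; a full sixteenth-note triplet (3 notes) (three triplet sixteenths span one eighth) = 2; whole = 16; quarter note = 4; dotted quarter = 6; dotted eighth = 3; a full sixteenth-note triplet (3 notes) (three triplet sixteenths span one eighth) = 2; half = 8.
Total: 1 + 2 + 2 + 16 + 4 + 6 + 3 + 2 + 8 = 44.
44 ÷ 8 = 5.5 beats.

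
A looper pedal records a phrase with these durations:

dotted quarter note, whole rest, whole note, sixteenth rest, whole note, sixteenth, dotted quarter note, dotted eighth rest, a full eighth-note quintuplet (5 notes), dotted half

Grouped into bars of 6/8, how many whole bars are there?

One bar of 6/8 = 12 sixteenth notes.
Working in sixteenth notes: dotted quarter note = 6; whole rest = 16; whole note = 16; sixteenth rest = 1; whole note = 16; sixteenth = 1; dotted quarter note = 6; dotted eighth rest = 3; a full eighth-note quintuplet (5 notes) (five quintuplet eighths span one half) = 8; dotted half = 12.
Altogether 6 + 16 + 16 + 1 + 16 + 1 + 6 + 3 + 8 + 12 = 85.
85 ÷ 12 = 7 complete bars with 1 left over.

7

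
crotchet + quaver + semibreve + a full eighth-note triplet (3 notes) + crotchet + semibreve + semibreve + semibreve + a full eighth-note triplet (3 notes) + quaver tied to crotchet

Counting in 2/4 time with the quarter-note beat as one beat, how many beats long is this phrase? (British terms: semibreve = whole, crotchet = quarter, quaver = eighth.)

22

One quarter-note beat = 2 eighth notes.
Express everything in eighth notes: crotchet = 2; quaver = 1; semibreve = 8; a full eighth-note triplet (3 notes) (three triplet eighths span one quarter) = 2; crotchet = 2; semibreve = 8; semibreve = 8; semibreve = 8; a full eighth-note triplet (3 notes) (three triplet eighths span one quarter) = 2; quaver tied to crotchet (quaver + crotchet) = 3.
Adding: 2 + 1 + 8 + 2 + 2 + 8 + 8 + 8 + 2 + 3 = 44.
44 ÷ 2 = 22 beats.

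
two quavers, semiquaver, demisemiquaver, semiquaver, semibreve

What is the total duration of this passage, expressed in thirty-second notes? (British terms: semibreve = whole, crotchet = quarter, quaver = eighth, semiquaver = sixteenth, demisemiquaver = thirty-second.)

45

Each duration in thirty-second notes: quaver = 4; quaver = 4; semiquaver = 2; demisemiquaver = 1; semiquaver = 2; semibreve = 32.
Sum: 4 + 4 + 2 + 1 + 2 + 32 = 45 thirty-second notes.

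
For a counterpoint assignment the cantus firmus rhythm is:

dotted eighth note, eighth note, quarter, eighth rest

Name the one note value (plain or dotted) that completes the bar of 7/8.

The bar of 7/8 = 14 sixteenth notes.
In sixteenth notes: dotted eighth note = 3; eighth note = 2; quarter = 4; eighth rest = 2.
Altogether 3 + 2 + 4 + 2 = 11.
Remaining: 14 − 11 = 3 sixteenth notes, which is a dotted eighth note.

dotted eighth note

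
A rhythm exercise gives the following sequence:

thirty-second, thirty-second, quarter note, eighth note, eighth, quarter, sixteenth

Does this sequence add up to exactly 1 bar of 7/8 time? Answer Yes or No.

One bar of 7/8 = 28 thirty-second notes.
In thirty-second notes: thirty-second = 1; thirty-second = 1; quarter note = 8; eighth note = 4; eighth = 4; quarter = 8; sixteenth = 2.
Sum: 1 + 1 + 8 + 4 + 4 + 8 + 2 = 28.
28 equals 28, so the answer is Yes.

Yes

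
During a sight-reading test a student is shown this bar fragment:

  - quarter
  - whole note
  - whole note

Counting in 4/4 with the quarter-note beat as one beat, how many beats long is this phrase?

One quarter-note beat = 2 eighth notes.
Convert each value to eighth notes: quarter = 2; whole note = 8; whole note = 8.
Adding: 2 + 8 + 8 = 18.
18 ÷ 2 = 9 beats.

9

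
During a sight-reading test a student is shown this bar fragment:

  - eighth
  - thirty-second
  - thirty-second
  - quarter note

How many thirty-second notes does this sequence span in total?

14

Working in thirty-second notes: eighth = 4; thirty-second = 1; thirty-second = 1; quarter note = 8.
Total: 4 + 1 + 1 + 8 = 14 thirty-second notes.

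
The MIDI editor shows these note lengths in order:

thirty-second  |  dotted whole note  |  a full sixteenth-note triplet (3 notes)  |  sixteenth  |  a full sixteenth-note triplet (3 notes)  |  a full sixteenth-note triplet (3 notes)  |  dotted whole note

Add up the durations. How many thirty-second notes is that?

In thirty-second notes: thirty-second = 1; dotted whole note = 48; a full sixteenth-note triplet (3 notes) (three triplet sixteenths span one eighth) = 4; sixteenth = 2; a full sixteenth-note triplet (3 notes) (three triplet sixteenths span one eighth) = 4; a full sixteenth-note triplet (3 notes) (three triplet sixteenths span one eighth) = 4; dotted whole note = 48.
Sum: 1 + 48 + 4 + 2 + 4 + 4 + 48 = 111 thirty-second notes.

111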